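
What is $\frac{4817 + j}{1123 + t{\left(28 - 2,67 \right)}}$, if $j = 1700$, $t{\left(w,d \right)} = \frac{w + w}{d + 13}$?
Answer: $\frac{130340}{22473} \approx 5.7999$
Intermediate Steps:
$t{\left(w,d \right)} = \frac{2 w}{13 + d}$
$\frac{4817 + j}{1123 + t{\left(28 - 2,67 \right)}} = \frac{4817 + 1700}{1123 + \frac{2 \left(28 - 2\right)}{13 + 67}} = \frac{6517}{1123 + \frac{2 \left(28 - 2\right)}{80}} = \frac{6517}{1123 + 2 \cdot 26 \cdot \frac{1}{80}} = \frac{6517}{1123 + \frac{13}{20}} = \frac{6517}{\frac{22473}{20}} = 6517 \cdot \frac{20}{22473} = \frac{130340}{22473}$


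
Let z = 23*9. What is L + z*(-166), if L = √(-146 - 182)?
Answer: -34362 + 2*I*√82 ≈ -34362.0 + 18.111*I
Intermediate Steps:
L = 2*I*√82 (L = √(-328) = 2*I*√82 ≈ 18.111*I)
z = 207
L + z*(-166) = 2*I*√82 + 207*(-166) = 2*I*√82 - 34362 = -34362 + 2*I*√82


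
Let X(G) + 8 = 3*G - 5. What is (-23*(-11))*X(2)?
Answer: -1771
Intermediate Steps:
X(G) = -13 + 3*G (X(G) = -8 + (3*G - 5) = -8 + (-5 + 3*G) = -13 + 3*G)
(-23*(-11))*X(2) = (-23*(-11))*(-13 + 3*2) = 253*(-13 + 6) = 253*(-7) = -1771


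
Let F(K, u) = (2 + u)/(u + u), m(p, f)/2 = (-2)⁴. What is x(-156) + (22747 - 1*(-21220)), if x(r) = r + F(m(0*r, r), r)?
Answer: 6834593/156 ≈ 43812.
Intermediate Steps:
m(p, f) = 32 (m(p, f) = 2*(-2)⁴ = 2*16 = 32)
F(K, u) = (2 + u)/(2*u) (F(K, u) = (2 + u)/((2*u)) = (2 + u)*(1/(2*u)) = (2 + u)/(2*u))
x(r) = r + (2 + r)/(2*r)
x(-156) + (22747 - 1*(-21220)) = (½ - 156 + 1/(-156)) + (22747 - 1*(-21220)) = (½ - 156 - 1/156) + (22747 + 21220) = -24259/156 + 43967 = 6834593/156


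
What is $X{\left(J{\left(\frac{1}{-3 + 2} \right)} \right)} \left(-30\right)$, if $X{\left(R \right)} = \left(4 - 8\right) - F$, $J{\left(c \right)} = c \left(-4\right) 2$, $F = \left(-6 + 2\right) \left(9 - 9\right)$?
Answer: $120$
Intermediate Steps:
$F = 0$ ($F = \left(-4\right) 0 = 0$)
$J{\left(c \right)} = - 8 c$ ($J{\left(c \right)} = - 4 c 2 = - 8 c$)
$X{\left(R \right)} = -4$ ($X{\left(R \right)} = \left(4 - 8\right) - 0 = -4 + 0 = -4$)
$X{\left(J{\left(\frac{1}{-3 + 2} \right)} \right)} \left(-30\right) = \left(-4\right) \left(-30\right) = 120$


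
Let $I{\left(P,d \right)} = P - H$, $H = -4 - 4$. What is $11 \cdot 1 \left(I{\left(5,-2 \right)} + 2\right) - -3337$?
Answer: $3502$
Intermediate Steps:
$H = -8$ ($H = -4 - 4 = -8$)
$I{\left(P,d \right)} = 8 + P$ ($I{\left(P,d \right)} = P - -8 = P + 8 = 8 + P$)
$11 \cdot 1 \left(I{\left(5,-2 \right)} + 2\right) - -3337 = 11 \cdot 1 \left(\left(8 + 5\right) + 2\right) - -3337 = 11 \left(13 + 2\right) + 3337 = 11 \cdot 15 + 3337 = 165 + 3337 = 3502$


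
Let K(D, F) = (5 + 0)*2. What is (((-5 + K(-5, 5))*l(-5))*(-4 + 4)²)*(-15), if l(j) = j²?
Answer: 0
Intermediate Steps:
K(D, F) = 10 (K(D, F) = 5*2 = 10)
(((-5 + K(-5, 5))*l(-5))*(-4 + 4)²)*(-15) = (((-5 + 10)*(-5)²)*(-4 + 4)²)*(-15) = ((5*25)*0²)*(-15) = (125*0)*(-15) = 0*(-15) = 0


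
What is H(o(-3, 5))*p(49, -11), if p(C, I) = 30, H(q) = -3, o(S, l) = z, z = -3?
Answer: -90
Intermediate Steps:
o(S, l) = -3
H(o(-3, 5))*p(49, -11) = -3*30 = -90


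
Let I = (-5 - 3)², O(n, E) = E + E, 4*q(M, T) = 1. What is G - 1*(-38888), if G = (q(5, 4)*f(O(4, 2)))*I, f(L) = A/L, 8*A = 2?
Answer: 38889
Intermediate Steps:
A = ¼ (A = (⅛)*2 = ¼ ≈ 0.25000)
q(M, T) = ¼ (q(M, T) = (¼)*1 = ¼)
O(n, E) = 2*E
f(L) = 1/(4*L)
I = 64 (I = (-8)² = 64)
G = 1 (G = ((1/(4*((2*2))))/4)*64 = (((¼)/4)/4)*64 = (((¼)*(¼))/4)*64 = ((¼)*(1/16))*64 = (1/64)*64 = 1)
G - 1*(-38888) = 1 - 1*(-38888) = 1 + 38888 = 38889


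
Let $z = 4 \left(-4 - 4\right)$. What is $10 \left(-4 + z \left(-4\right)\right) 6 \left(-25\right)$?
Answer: $-186000$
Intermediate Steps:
$z = -32$ ($z = 4 \left(-8\right) = -32$)
$10 \left(-4 + z \left(-4\right)\right) 6 \left(-25\right) = 10 \left(-4 - -128\right) 6 \left(-25\right) = 10 \left(-4 + 128\right) 6 \left(-25\right) = 10 \cdot 124 \cdot 6 \left(-25\right) = 10 \cdot 744 \left(-25\right) = 7440 \left(-25\right) = -186000$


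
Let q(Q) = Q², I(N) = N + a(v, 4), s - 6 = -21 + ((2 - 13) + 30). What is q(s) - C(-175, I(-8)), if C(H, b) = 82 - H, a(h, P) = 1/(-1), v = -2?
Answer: -241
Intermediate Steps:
a(h, P) = -1
s = 4 (s = 6 + (-21 + ((2 - 13) + 30)) = 6 + (-21 + (-11 + 30)) = 6 + (-21 + 19) = 6 - 2 = 4)
I(N) = -1 + N (I(N) = N - 1 = -1 + N)
q(s) - C(-175, I(-8)) = 4² - (82 - 1*(-175)) = 16 - (82 + 175) = 16 - 1*257 = 16 - 257 = -241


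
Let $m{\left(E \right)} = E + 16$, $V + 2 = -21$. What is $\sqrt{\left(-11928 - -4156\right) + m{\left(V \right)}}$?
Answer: $i \sqrt{7779} \approx 88.199 i$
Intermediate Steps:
$V = -23$ ($V = -2 - 21 = -23$)
$m{\left(E \right)} = 16 + E$
$\sqrt{\left(-11928 - -4156\right) + m{\left(V \right)}} = \sqrt{\left(-11928 - -4156\right) + \left(16 - 23\right)} = \sqrt{\left(-11928 + 4156\right) - 7} = \sqrt{-7772 - 7} = \sqrt{-7779} = i \sqrt{7779}$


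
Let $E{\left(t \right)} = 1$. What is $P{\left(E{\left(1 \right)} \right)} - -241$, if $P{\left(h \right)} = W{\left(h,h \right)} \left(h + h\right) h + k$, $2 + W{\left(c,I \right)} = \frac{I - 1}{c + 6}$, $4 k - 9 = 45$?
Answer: $\frac{501}{2} \approx 250.5$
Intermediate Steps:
$k = \frac{27}{2}$ ($k = \frac{9}{4} + \frac{1}{4} \cdot 45 = \frac{9}{4} + \frac{45}{4} = \frac{27}{2} \approx 13.5$)
$W{\left(c,I \right)} = -2 + \frac{-1 + I}{6 + c}$ ($W{\left(c,I \right)} = -2 + \frac{I - 1}{c + 6} = -2 + \frac{-1 + I}{6 + c}$)
$P{\left(h \right)} = \frac{27}{2} + \frac{2 h^{2} \left(-13 - h\right)}{6 + h}$ ($P{\left(h \right)} = \frac{-13 + h - 2 h}{6 + h} \left(h + h\right) h + \frac{27}{2} = \frac{-13 - h}{6 + h} 2 h h + \frac{27}{2} = \frac{2 h \left(-13 - h\right)}{6 + h} h + \frac{27}{2} = \frac{2 h^{2} \left(-13 - h\right)}{6 + h} + \frac{27}{2} = \frac{27}{2} + \frac{2 h^{2} \left(-13 - h\right)}{6 + h}$)
$P{\left(E{\left(1 \right)} \right)} - -241 = \frac{162 + 27 \cdot 1 - 4 \cdot 1^{2} \left(13 + 1\right)}{2 \left(6 + 1\right)} - -241 = \frac{162 + 27 - 4 \cdot 14}{2 \cdot 7} + 241 = \frac{1}{2} \cdot \frac{1}{7} \left(162 + 27 - 56\right) + 241 = \frac{1}{2} \cdot \frac{1}{7} \cdot 133 + 241 = \frac{19}{2} + 241 = \frac{501}{2}$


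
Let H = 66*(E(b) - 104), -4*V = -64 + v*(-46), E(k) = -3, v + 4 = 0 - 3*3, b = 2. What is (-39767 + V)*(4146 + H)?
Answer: 116349858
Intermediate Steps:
v = -13 (v = -4 + (0 - 3*3) = -4 + (0 - 9) = -4 - 9 = -13)
V = -267/2 (V = -(-64 - 13*(-46))/4 = -(-64 + 598)/4 = -¼*534 = -267/2 ≈ -133.50)
H = -7062 (H = 66*(-3 - 104) = 66*(-107) = -7062)
(-39767 + V)*(4146 + H) = (-39767 - 267/2)*(4146 - 7062) = -79801/2*(-2916) = 116349858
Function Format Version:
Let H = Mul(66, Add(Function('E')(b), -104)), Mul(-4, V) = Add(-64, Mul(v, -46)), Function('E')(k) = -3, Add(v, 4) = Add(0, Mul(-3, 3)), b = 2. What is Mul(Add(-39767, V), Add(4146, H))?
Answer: 116349858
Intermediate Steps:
v = -13 (v = Add(-4, Add(0, Mul(-3, 3))) = Add(-4, Add(0, -9)) = Add(-4, -9) = -13)
V = Rational(-267, 2) (V = Mul(Rational(-1, 4), Add(-64, Mul(-13, -46))) = Mul(Rational(-1, 4), Add(-64, 598)) = Mul(Rational(-1, 4), 534) = Rational(-267, 2) ≈ -133.50)
H = -7062 (H = Mul(66, Add(-3, -104)) = Mul(66, -107) = -7062)
Mul(Add(-39767, V), Add(4146, H)) = Mul(Add(-39767, Rational(-267, 2)), Add(4146, -7062)) = Mul(Rational(-79801, 2), -2916) = 116349858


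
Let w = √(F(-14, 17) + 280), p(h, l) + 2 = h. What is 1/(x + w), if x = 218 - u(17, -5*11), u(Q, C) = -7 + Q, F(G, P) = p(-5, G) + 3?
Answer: 52/10747 - √69/21494 ≈ 0.0044521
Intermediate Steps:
p(h, l) = -2 + h
F(G, P) = -4 (F(G, P) = (-2 - 5) + 3 = -7 + 3 = -4)
x = 208 (x = 218 - (-7 + 17) = 218 - 1*10 = 218 - 10 = 208)
w = 2*√69 (w = √(-4 + 280) = √276 = 2*√69 ≈ 16.613)
1/(x + w) = 1/(208 + 2*√69)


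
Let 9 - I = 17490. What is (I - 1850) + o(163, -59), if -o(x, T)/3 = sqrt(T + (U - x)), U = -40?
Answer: -19331 - 3*I*sqrt(262) ≈ -19331.0 - 48.559*I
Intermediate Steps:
I = -17481 (I = 9 - 1*17490 = 9 - 17490 = -17481)
o(x, T) = -3*sqrt(-40 + T - x) (o(x, T) = -3*sqrt(T + (-40 - x)) = -3*sqrt(-40 + T - x))
(I - 1850) + o(163, -59) = (-17481 - 1850) - 3*sqrt(-40 - 59 - 1*163) = -19331 - 3*sqrt(-40 - 59 - 163) = -19331 - 3*I*sqrt(262)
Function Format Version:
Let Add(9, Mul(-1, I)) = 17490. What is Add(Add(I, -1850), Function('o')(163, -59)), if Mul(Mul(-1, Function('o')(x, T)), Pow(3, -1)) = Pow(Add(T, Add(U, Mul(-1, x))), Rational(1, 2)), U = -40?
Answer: Add(-19331, Mul(-3, I, Pow(262, Rational(1, 2)))) ≈ Add(-19331., Mul(-48.559, I))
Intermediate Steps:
I = -17481 (I = Add(9, Mul(-1, 17490)) = Add(9, -17490) = -17481)
Function('o')(x, T) = Mul(-3, Pow(Add(-40, T, Mul(-1, x)), Rational(1, 2))) (Function('o')(x, T) = Mul(-3, Pow(Add(T, Add(-40, Mul(-1, x))), Rational(1, 2))) = Mul(-3, Pow(Add(-40, T, Mul(-1, x)), Rational(1, 2))))
Add(Add(I, -1850), Function('o')(163, -59)) = Add(Add(-17481, -1850), Mul(-3, Pow(Add(-40, -59, Mul(-1, 163)), Rational(1, 2)))) = Add(-19331, Mul(-3, Pow(Add(-40, -59, -163), Rational(1, 2)))) = Add(-19331, Mul(-3, Pow(-262, Rational(1, 2)))) = Add(-19331, Mul(-3, Mul(I, Pow(262, Rational(1, 2))))) = Add(-19331, Mul(-3, I, Pow(262, Rational(1, 2))))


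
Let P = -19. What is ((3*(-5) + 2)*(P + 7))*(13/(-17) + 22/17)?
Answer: 1404/17 ≈ 82.588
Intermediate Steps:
((3*(-5) + 2)*(P + 7))*(13/(-17) + 22/17) = ((3*(-5) + 2)*(-19 + 7))*(13/(-17) + 22/17) = ((-15 + 2)*(-12))*(13*(-1/17) + 22*(1/17)) = (-13*(-12))*(-13/17 + 22/17) = 156*(9/17) = 1404/17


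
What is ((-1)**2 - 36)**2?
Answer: 1225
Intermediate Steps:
((-1)**2 - 36)**2 = (1 - 36)**2 = (-35)**2 = 1225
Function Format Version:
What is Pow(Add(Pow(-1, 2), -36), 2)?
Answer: 1225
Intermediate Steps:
Pow(Add(Pow(-1, 2), -36), 2) = Pow(Add(1, -36), 2) = Pow(-35, 2) = 1225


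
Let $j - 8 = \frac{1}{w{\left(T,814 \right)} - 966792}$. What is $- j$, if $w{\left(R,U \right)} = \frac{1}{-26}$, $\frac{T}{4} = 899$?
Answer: $- \frac{201092718}{25136593} \approx -8.0$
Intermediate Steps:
$T = 3596$ ($T = 4 \cdot 899 = 3596$)
$w{\left(R,U \right)} = - \frac{1}{26}$
$j = \frac{201092718}{25136593}$ ($j = 8 + \frac{1}{- \frac{1}{26} - 966792} = 8 + \frac{1}{- \frac{25136593}{26}} = 8 - \frac{26}{25136593} = \frac{201092718}{25136593} \approx 8.0$)
$- j = \left(-1\right) \frac{201092718}{25136593} = - \frac{201092718}{25136593}$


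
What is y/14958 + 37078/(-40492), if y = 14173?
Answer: 2410049/75709917 ≈ 0.031833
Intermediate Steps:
y/14958 + 37078/(-40492) = 14173/14958 + 37078/(-40492) = 14173*(1/14958) + 37078*(-1/40492) = 14173/14958 - 18539/20246 = 2410049/75709917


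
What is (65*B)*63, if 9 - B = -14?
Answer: 94185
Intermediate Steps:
B = 23 (B = 9 - 1*(-14) = 9 + 14 = 23)
(65*B)*63 = (65*23)*63 = 1495*63 = 94185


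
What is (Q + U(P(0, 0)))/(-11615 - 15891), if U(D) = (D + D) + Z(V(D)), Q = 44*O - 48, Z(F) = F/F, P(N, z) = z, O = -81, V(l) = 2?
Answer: 3611/27506 ≈ 0.13128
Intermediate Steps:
Z(F) = 1
Q = -3612 (Q = 44*(-81) - 48 = -3564 - 48 = -3612)
U(D) = 1 + 2*D (U(D) = (D + D) + 1 = 2*D + 1 = 1 + 2*D)
(Q + U(P(0, 0)))/(-11615 - 15891) = (-3612 + (1 + 2*0))/(-11615 - 15891) = (-3612 + (1 + 0))/(-27506) = (-3612 + 1)*(-1/27506) = -3611*(-1/27506) = 3611/27506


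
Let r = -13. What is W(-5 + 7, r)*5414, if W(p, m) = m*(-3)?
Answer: 211146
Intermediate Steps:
W(p, m) = -3*m
W(-5 + 7, r)*5414 = -3*(-13)*5414 = 39*5414 = 211146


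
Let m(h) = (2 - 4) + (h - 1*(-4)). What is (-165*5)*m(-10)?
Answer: 6600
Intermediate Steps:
m(h) = 2 + h (m(h) = -2 + (h + 4) = -2 + (4 + h) = 2 + h)
(-165*5)*m(-10) = (-165*5)*(2 - 10) = -825*(-8) = 6600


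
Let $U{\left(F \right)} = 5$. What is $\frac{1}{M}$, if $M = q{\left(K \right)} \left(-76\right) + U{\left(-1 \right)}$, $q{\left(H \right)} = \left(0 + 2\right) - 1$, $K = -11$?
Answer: $- \frac{1}{71} \approx -0.014085$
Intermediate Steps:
$q{\left(H \right)} = 1$ ($q{\left(H \right)} = 2 - 1 = 1$)
$M = -71$ ($M = 1 \left(-76\right) + 5 = -76 + 5 = -71$)
$\frac{1}{M} = \frac{1}{-71} = - \frac{1}{71}$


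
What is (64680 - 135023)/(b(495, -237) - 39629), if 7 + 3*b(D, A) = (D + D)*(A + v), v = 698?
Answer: -211029/337496 ≈ -0.62528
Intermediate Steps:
b(D, A) = -7/3 + 2*D*(698 + A)/3 (b(D, A) = -7/3 + ((D + D)*(A + 698))/3 = -7/3 + ((2*D)*(698 + A))/3 = -7/3 + (2*D*(698 + A))/3 = -7/3 + 2*D*(698 + A)/3)
(64680 - 135023)/(b(495, -237) - 39629) = (64680 - 135023)/((-7/3 + (1396/3)*495 + (⅔)*(-237)*495) - 39629) = -70343/((-7/3 + 230340 - 78210) - 39629) = -70343/(456383/3 - 39629) = -70343/337496/3 = -70343*3/337496 = -211029/337496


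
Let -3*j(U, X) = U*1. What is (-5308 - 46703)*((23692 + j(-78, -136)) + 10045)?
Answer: -1756047393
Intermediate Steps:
j(U, X) = -U/3
(-5308 - 46703)*((23692 + j(-78, -136)) + 10045) = (-5308 - 46703)*((23692 - ⅓*(-78)) + 10045) = -52011*((23692 + 26) + 10045) = -52011*(23718 + 10045) = -52011*33763 = -1756047393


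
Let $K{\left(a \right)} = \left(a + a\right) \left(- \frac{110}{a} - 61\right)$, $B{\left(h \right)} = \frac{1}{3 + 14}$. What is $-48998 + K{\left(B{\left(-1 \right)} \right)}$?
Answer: $- \frac{836828}{17} \approx -49225.0$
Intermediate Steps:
$B{\left(h \right)} = \frac{1}{17}$
$K{\left(a \right)} = 2 a \left(-61 - \frac{110}{a}\right)$
$-48998 + K{\left(B{\left(-1 \right)} \right)} = -48998 - \frac{3862}{17} = - \frac{836828}{17}$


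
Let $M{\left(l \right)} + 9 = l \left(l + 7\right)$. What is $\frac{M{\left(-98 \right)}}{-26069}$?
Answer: $- \frac{8909}{26069} \approx -0.34175$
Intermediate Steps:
$M{\left(l \right)} = -9 + l \left(7 + l\right)$ ($M{\left(l \right)} = -9 + l \left(l + 7\right) = -9 + l \left(7 + l\right)$)
$\frac{M{\left(-98 \right)}}{-26069} = \frac{-9 + \left(-98\right)^{2} + 7 \left(-98\right)}{-26069} = \left(-9 + 9604 - 686\right) \left(- \frac{1}{26069}\right) = 8909 \left(- \frac{1}{26069}\right) = - \frac{8909}{26069}$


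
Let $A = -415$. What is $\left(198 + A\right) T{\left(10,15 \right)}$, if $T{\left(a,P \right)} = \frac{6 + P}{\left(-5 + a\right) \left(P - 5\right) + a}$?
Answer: $- \frac{1519}{20} \approx -75.95$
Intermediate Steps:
$T{\left(a,P \right)} = \frac{6 + P}{a + \left(-5 + P\right) \left(-5 + a\right)}$ ($T{\left(a,P \right)} = \frac{6 + P}{\left(-5 + a\right) \left(-5 + P\right) + a} = \frac{6 + P}{\left(-5 + P\right) \left(-5 + a\right) + a} = \frac{6 + P}{a + \left(-5 + P\right) \left(-5 + a\right)}$)
$\left(198 + A\right) T{\left(10,15 \right)} = \left(198 - 415\right) \frac{6 + 15}{25 - 75 - 40 + 15 \cdot 10} = - 217 \frac{1}{25 - 75 - 40 + 150} \cdot 21 = - 217 \cdot \frac{1}{60} \cdot 21 = \left(-217\right) \frac{7}{20} = - \frac{1519}{20}$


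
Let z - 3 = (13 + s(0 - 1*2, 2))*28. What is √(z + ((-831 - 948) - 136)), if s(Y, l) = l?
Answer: 2*I*√373 ≈ 38.626*I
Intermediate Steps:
z = 423 (z = 3 + (13 + 2)*28 = 3 + 15*28 = 3 + 420 = 423)
√(z + ((-831 - 948) - 136)) = √(423 + ((-831 - 948) - 136)) = √(423 + (-1779 - 136)) = √(423 - 1915) = √(-1492) = 2*I*√373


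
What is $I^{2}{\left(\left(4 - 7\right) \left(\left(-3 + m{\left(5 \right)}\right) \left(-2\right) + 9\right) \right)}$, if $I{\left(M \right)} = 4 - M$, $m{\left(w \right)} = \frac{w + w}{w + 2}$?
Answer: $\frac{80089}{49} \approx 1634.5$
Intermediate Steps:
$m{\left(w \right)} = \frac{2 w}{2 + w}$
$I^{2}{\left(\left(4 - 7\right) \left(\left(-3 + m{\left(5 \right)}\right) \left(-2\right) + 9\right) \right)} = \left(4 - \left(4 - 7\right) \left(\left(-3 + 2 \cdot 5 \frac{1}{2 + 5}\right) \left(-2\right) + 9\right)\right)^{2} = \left(4 - - 3 \left(\left(-3 + 2 \cdot 5 \cdot \frac{1}{7}\right) \left(-2\right) + 9\right)\right)^{2} = \left(4 - - 3 \left(\left(-3 + \frac{10}{7}\right) \left(-2\right) + 9\right)\right)^{2} = \left(4 - - 3 \left(\left(- \frac{11}{7}\right) \left(-2\right) + 9\right)\right)^{2} = \left(4 - - 3 \left(\frac{22}{7} + 9\right)\right)^{2} = \left(4 - \left(-3\right) \frac{85}{7}\right)^{2} = \left(4 - - \frac{255}{7}\right)^{2} = \left(4 + \frac{255}{7}\right)^{2} = \left(\frac{283}{7}\right)^{2} = \frac{80089}{49}$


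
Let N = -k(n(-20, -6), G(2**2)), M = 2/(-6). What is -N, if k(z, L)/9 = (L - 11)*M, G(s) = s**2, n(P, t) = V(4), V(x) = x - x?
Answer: -15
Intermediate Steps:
V(x) = 0
M = -1/3 (M = 2*(-1/6) = -1/3 ≈ -0.33333)
n(P, t) = 0
k(z, L) = 33 - 3*L (k(z, L) = 9*((L - 11)*(-1/3)) = 9*((-11 + L)*(-1/3)) = 9*(11/3 - L/3) = 33 - 3*L)
N = 15 (N = -(33 - 3*(2**2)**2) = -(33 - 3*4**2) = -(33 - 3*16) = -(33 - 48) = -1*(-15) = 15)
-N = -1*15 = -15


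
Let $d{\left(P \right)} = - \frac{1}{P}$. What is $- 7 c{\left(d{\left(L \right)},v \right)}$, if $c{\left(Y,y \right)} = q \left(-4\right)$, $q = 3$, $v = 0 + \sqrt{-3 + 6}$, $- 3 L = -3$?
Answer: $84$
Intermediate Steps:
$L = 1$ ($L = \left(- \frac{1}{3}\right) \left(-3\right) = 1$)
$v = \sqrt{3}$ ($v = 0 + \sqrt{3} = \sqrt{3} \approx 1.732$)
$c{\left(Y,y \right)} = -12$ ($c{\left(Y,y \right)} = 3 \left(-4\right) = -12$)
$- 7 c{\left(d{\left(L \right)},v \right)} = \left(-7\right) \left(-12\right) = 84$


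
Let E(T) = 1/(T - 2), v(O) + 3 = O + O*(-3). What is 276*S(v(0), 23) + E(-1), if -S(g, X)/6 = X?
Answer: -114265/3 ≈ -38088.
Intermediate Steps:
v(O) = -3 - 2*O (v(O) = -3 + (O + O*(-3)) = -3 + (O - 3*O) = -3 - 2*O)
E(T) = 1/(-2 + T)
S(g, X) = -6*X
276*S(v(0), 23) + E(-1) = 276*(-6*23) + 1/(-2 - 1) = 276*(-138) + 1/(-3) = -38088 - ⅓ = -114265/3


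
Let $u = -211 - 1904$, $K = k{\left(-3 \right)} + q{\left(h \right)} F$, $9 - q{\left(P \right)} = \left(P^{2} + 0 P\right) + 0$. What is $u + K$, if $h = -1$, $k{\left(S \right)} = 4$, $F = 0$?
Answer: $-2111$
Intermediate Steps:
$q{\left(P \right)} = 9 - P^{2}$ ($q{\left(P \right)} = 9 - \left(\left(P^{2} + 0 P\right) + 0\right) = 9 - \left(\left(P^{2} + 0\right) + 0\right) = 9 - \left(P^{2} + 0\right) = 9 - P^{2}$)
$K = 4$ ($K = 4 + \left(9 - \left(-1\right)^{2}\right) 0 = 4 + \left(9 - 1\right) 0 = 4 + 8 \cdot 0 = 4 + 0 = 4$)
$u = -2115$
$u + K = -2115 + 4 = -2111$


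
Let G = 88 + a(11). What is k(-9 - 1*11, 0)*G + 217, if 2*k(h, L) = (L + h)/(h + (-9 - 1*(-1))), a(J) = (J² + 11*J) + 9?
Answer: 4733/14 ≈ 338.07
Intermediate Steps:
a(J) = 9 + J² + 11*J
k(h, L) = (L + h)/(2*(-8 + h)) (k(h, L) = ((L + h)/(h + (-9 - 1*(-1))))/2 = ((L + h)/(h + (-9 + 1)))/2 = ((L + h)/(h - 8))/2 = ((L + h)/(-8 + h))/2 = (L + h)/(2*(-8 + h)))
G = 339 (G = 88 + (9 + 11² + 11*11) = 88 + (9 + 121 + 121) = 88 + 251 = 339)
k(-9 - 1*11, 0)*G + 217 = ((0 + (-9 - 1*11))/(2*(-8 + (-9 - 1*11))))*339 + 217 = ((0 + (-9 - 11))/(2*(-8 + (-9 - 11))))*339 + 217 = ((0 - 20)/(2*(-8 - 20)))*339 + 217 = ((½)*(-20)/(-28))*339 + 217 = ((½)*(-1/28)*(-20))*339 + 217 = (5/14)*339 + 217 = 1695/14 + 217 = 4733/14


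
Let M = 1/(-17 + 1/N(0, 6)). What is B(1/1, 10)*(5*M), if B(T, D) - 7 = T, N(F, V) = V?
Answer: -240/101 ≈ -2.3762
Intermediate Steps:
B(T, D) = 7 + T
M = -6/101 (M = 1/(-17 + 1/6) = 1/(-17 + ⅙) = 1/(-101/6) = -6/101 ≈ -0.059406)
B(1/1, 10)*(5*M) = (7 + 1/1)*(5*(-6/101)) = (7 + 1)*(-30/101) = 8*(-30/101) = -240/101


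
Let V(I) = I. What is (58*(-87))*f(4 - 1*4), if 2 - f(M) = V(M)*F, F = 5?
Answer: -10092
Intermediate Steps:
f(M) = 2 - 5*M (f(M) = 2 - M*5 = 2 - 5*M)
(58*(-87))*f(4 - 1*4) = (58*(-87))*(2 - 5*(4 - 1*4)) = -5046*(2 - 5*(4 - 4)) = -5046*(2 - 5*0) = -5046*(2 + 0) = -5046*2 = -10092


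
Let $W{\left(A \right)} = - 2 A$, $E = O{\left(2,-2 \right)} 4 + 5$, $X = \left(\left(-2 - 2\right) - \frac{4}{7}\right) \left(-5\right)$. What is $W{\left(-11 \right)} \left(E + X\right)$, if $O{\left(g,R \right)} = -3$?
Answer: $\frac{2442}{7} \approx 348.86$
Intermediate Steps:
$X = \frac{160}{7}$ ($X = \left(-4 - \frac{4}{7}\right) \left(-5\right) = \left(- \frac{32}{7}\right) \left(-5\right) = \frac{160}{7} \approx 22.857$)
$E = -7$ ($E = \left(-3\right) 4 + 5 = -12 + 5 = -7$)
$W{\left(-11 \right)} \left(E + X\right) = \left(-2\right) \left(-11\right) \left(-7 + \frac{160}{7}\right) = 22 \cdot \frac{111}{7} = \frac{2442}{7}$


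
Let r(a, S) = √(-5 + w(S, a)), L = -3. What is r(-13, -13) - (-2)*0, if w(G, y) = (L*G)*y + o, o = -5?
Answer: I*√517 ≈ 22.738*I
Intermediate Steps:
w(G, y) = -5 - 3*G*y (w(G, y) = (-3*G)*y - 5 = -3*G*y - 5 = -5 - 3*G*y)
r(a, S) = √(-10 - 3*S*a) (r(a, S) = √(-5 + (-5 - 3*S*a)) = √(-10 - 3*S*a))
r(-13, -13) - (-2)*0 = √(-10 - 3*(-13)*(-13)) - (-2)*0 = √(-10 - 507) - 1*0 = √(-517) + 0 = I*√517 + 0 = I*√517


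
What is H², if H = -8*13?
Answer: 10816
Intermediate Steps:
H = -104
H² = (-104)² = 10816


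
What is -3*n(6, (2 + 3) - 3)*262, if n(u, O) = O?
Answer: -1572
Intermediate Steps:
-3*n(6, (2 + 3) - 3)*262 = -3*((2 + 3) - 3)*262 = -3*(5 - 3)*262 = -3*2*262 = -6*262 = -1572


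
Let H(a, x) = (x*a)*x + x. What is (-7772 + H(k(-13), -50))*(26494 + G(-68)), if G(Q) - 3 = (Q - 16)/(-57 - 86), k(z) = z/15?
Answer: -113545818730/429 ≈ -2.6468e+8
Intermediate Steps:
k(z) = z/15 (k(z) = z*(1/15) = z/15)
H(a, x) = x + a*x**2 (H(a, x) = (a*x)*x + x = a*x**2 + x = x + a*x**2)
G(Q) = 445/143 - Q/143 (G(Q) = 3 + (Q - 16)/(-57 - 86) = 3 + (-16 + Q)/(-143) = 3 + (-16 + Q)*(-1/143) = 3 + (16/143 - Q/143) = 445/143 - Q/143)
(-7772 + H(k(-13), -50))*(26494 + G(-68)) = (-7772 - 50*(1 + ((1/15)*(-13))*(-50)))*(26494 + (445/143 - 1/143*(-68))) = (-7772 - 50*(1 - 13/15*(-50)))*(26494 + (445/143 + 68/143)) = (-7772 - 50*(1 + 130/3))*(26494 + 513/143) = (-7772 - 50*133/3)*(3789155/143) = (-7772 - 6650/3)*(3789155/143) = -29966/3*3789155/143 = -113545818730/429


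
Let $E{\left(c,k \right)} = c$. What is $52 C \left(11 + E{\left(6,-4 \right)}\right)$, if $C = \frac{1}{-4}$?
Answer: $-221$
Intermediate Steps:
$C = - \frac{1}{4} \approx -0.25$
$52 C \left(11 + E{\left(6,-4 \right)}\right) = 52 \left(- \frac{11 + 6}{4}\right) = 52 \left(\left(- \frac{1}{4}\right) 17\right) = 52 \left(- \frac{17}{4}\right) = -221$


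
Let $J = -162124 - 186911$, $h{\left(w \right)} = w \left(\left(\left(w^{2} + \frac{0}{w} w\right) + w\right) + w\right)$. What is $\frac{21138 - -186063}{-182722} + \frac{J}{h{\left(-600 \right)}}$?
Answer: $- \frac{1484748496891}{1311213072000} \approx -1.1323$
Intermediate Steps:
$h{\left(w \right)} = w \left(w^{2} + 2 w\right)$ ($h{\left(w \right)} = w \left(\left(\left(w^{2} + 0 w\right) + w\right) + w\right) = w \left(\left(\left(w^{2} + 0\right) + w\right) + w\right) = w \left(\left(w^{2} + w\right) + w\right) = w \left(\left(w + w^{2}\right) + w\right) = w \left(w^{2} + 2 w\right)$)
$J = -349035$
$\frac{21138 - -186063}{-182722} + \frac{J}{h{\left(-600 \right)}} = \frac{21138 - -186063}{-182722} - \frac{349035}{\left(-600\right)^{2} \left(2 - 600\right)} = \left(21138 + 186063\right) \left(- \frac{1}{182722}\right) - \frac{349035}{360000 \left(-598\right)} = 207201 \left(- \frac{1}{182722}\right) - \frac{349035}{-215280000} = - \frac{207201}{182722} - - \frac{23269}{14352000} = - \frac{207201}{182722} + \frac{23269}{14352000} = - \frac{1484748496891}{1311213072000}$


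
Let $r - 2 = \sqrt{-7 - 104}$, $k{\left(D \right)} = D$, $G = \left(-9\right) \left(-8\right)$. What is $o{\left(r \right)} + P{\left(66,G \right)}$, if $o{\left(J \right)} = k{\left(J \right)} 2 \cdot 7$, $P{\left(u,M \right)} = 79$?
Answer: $107 + 14 i \sqrt{111} \approx 107.0 + 147.5 i$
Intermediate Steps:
$G = 72$
$r = 2 + i \sqrt{111}$ ($r = 2 + \sqrt{-7 - 104} = 2 + \sqrt{-111} = 2 + i \sqrt{111} \approx 2.0 + 10.536 i$)
$o{\left(J \right)} = 14 J$ ($o{\left(J \right)} = J 2 \cdot 7 = 2 J 7 = 14 J$)
$o{\left(r \right)} + P{\left(66,G \right)} = 14 \left(2 + i \sqrt{111}\right) + 79 = \left(28 + 14 i \sqrt{111}\right) + 79 = 107 + 14 i \sqrt{111}$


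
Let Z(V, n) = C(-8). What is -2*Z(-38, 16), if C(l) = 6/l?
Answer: 3/2 ≈ 1.5000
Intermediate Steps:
Z(V, n) = -3/4 (Z(V, n) = 6/(-8) = 6*(-1/8) = -3/4)
-2*Z(-38, 16) = -2*(-3/4) = 3/2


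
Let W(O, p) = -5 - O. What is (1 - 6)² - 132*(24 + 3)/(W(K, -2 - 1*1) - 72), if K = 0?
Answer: 499/7 ≈ 71.286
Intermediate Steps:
(1 - 6)² - 132*(24 + 3)/(W(K, -2 - 1*1) - 72) = (1 - 6)² - 132*(24 + 3)/((-5 - 1*0) - 72) = (-5)² - 3564/((-5 + 0) - 72) = 25 - 3564/(-5 - 72) = 25 - 3564/(-77) = 25 - 3564*(-1)/77 = 25 - 132*(-27/77) = 25 + 324/7 = 499/7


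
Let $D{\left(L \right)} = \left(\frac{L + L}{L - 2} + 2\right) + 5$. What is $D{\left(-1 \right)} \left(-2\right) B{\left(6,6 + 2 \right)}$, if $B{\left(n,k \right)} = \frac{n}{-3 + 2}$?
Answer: $92$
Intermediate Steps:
$D{\left(L \right)} = 7 + \frac{2 L}{-2 + L}$ ($D{\left(L \right)} = \left(\frac{2 L}{-2 + L} + 2\right) + 5 = \left(2 + \frac{2 L}{-2 + L}\right) + 5 = 7 + \frac{2 L}{-2 + L}$)
$B{\left(n,k \right)} = - n$ ($B{\left(n,k \right)} = \frac{n}{-1} = - n$)
$D{\left(-1 \right)} \left(-2\right) B{\left(6,6 + 2 \right)} = \frac{-14 + 9 \left(-1\right)}{-2 - 1} \left(-2\right) \left(\left(-1\right) 6\right) = \frac{-14 - 9}{-3} \left(-2\right) \left(-6\right) = \left(- \frac{1}{3}\right) \left(-23\right) \left(-2\right) \left(-6\right) = \frac{23}{3} \left(-2\right) \left(-6\right) = \left(- \frac{46}{3}\right) \left(-6\right) = 92$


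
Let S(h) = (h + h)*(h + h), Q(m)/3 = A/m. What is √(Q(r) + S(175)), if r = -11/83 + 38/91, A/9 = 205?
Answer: √657845608315/2153 ≈ 376.72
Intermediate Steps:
A = 1845 (A = 9*205 = 1845)
r = 2153/7553 (r = -11*1/83 + 38*(1/91) = -11/83 + 38/91 = 2153/7553 ≈ 0.28505)
Q(m) = 5535/m (Q(m) = 3*(1845/m) = 5535/m)
S(h) = 4*h² (S(h) = (2*h)*(2*h) = 4*h²)
√(Q(r) + S(175)) = √(5535/(2153/7553) + 4*175²) = √(5535*(7553/2153) + 4*30625) = √(41805855/2153 + 122500) = √(305548355/2153) = √657845608315/2153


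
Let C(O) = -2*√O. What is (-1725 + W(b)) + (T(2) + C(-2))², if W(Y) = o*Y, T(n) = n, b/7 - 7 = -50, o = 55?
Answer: -18284 - 8*I*√2 ≈ -18284.0 - 11.314*I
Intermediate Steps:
b = -301 (b = 49 + 7*(-50) = 49 - 350 = -301)
W(Y) = 55*Y
(-1725 + W(b)) + (T(2) + C(-2))² = (-1725 + 55*(-301)) + (2 - 2*I*√2)² = (-1725 - 16555) + (2 - 2*I*√2)² = -18280 + (2 - 2*I*√2)²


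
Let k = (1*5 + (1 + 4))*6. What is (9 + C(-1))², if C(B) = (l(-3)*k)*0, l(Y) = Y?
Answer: 81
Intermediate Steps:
k = 60 (k = (5 + 5)*6 = 10*6 = 60)
C(B) = 0 (C(B) = -3*60*0 = -180*0 = 0)
(9 + C(-1))² = (9 + 0)² = 9² = 81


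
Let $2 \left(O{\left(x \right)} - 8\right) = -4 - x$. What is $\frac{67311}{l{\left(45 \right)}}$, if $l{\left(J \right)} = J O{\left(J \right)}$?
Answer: $- \frac{4986}{55} \approx -90.655$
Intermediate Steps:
$O{\left(x \right)} = 6 - \frac{x}{2}$ ($O{\left(x \right)} = 8 + \frac{-4 - x}{2} = 8 - \left(2 + \frac{x}{2}\right) = 6 - \frac{x}{2}$)
$l{\left(J \right)} = J \left(6 - \frac{J}{2}\right)$
$\frac{67311}{l{\left(45 \right)}} = \frac{67311}{\frac{1}{2} \cdot 45 \left(12 - 45\right)} = \frac{67311}{\frac{1}{2} \cdot 45 \left(-33\right)} = \frac{67311}{- \frac{1485}{2}} = 67311 \left(- \frac{2}{1485}\right) = - \frac{4986}{55}$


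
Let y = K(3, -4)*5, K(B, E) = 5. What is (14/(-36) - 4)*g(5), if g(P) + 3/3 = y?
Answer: -316/3 ≈ -105.33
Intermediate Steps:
y = 25 (y = 5*5 = 25)
g(P) = 24 (g(P) = -1 + 25 = 24)
(14/(-36) - 4)*g(5) = (14/(-36) - 4)*24 = (14*(-1/36) - 4)*24 = (-7/18 - 4)*24 = -79/18*24 = -316/3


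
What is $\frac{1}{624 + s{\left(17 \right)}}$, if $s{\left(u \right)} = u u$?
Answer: $\frac{1}{913} \approx 0.0010953$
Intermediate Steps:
$s{\left(u \right)} = u^{2}$
$\frac{1}{624 + s{\left(17 \right)}} = \frac{1}{624 + 17^{2}} = \frac{1}{624 + 289} = \frac{1}{913}$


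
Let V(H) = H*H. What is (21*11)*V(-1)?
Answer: 231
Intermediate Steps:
V(H) = H²
(21*11)*V(-1) = (21*11)*(-1)² = 231*1 = 231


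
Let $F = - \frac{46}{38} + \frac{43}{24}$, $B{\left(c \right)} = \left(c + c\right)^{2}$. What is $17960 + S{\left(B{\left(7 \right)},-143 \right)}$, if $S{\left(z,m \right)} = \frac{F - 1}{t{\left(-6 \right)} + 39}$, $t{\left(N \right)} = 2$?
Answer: $\frac{335779969}{18696} \approx 17960.0$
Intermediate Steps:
$B{\left(c \right)} = 4 c^{2}$ ($B{\left(c \right)} = \left(2 c\right)^{2} = 4 c^{2}$)
$F = \frac{265}{456}$ ($F = \left(-46\right) \frac{1}{38} + 43 \cdot \frac{1}{24} = - \frac{23}{19} + \frac{43}{24} = \frac{265}{456} \approx 0.58114$)
$S{\left(z,m \right)} = - \frac{191}{18696}$ ($S{\left(z,m \right)} = \frac{\frac{265}{456} - 1}{2 + 39} = - \frac{191}{456 \cdot 41} = \left(- \frac{191}{456}\right) \frac{1}{41} = - \frac{191}{18696}$)
$17960 + S{\left(B{\left(7 \right)},-143 \right)} = 17960 - \frac{191}{18696} = \frac{335779969}{18696}$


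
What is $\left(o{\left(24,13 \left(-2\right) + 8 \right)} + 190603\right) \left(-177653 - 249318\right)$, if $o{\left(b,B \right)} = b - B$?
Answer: $-81399886295$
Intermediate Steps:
$\left(o{\left(24,13 \left(-2\right) + 8 \right)} + 190603\right) \left(-177653 - 249318\right) = \left(\left(24 - \left(13 \left(-2\right) + 8\right)\right) + 190603\right) \left(-177653 - 249318\right) = \left(\left(24 - \left(-26 + 8\right)\right) + 190603\right) \left(-426971\right) = \left(\left(24 - -18\right) + 190603\right) \left(-426971\right) = \left(\left(24 + 18\right) + 190603\right) \left(-426971\right) = \left(42 + 190603\right) \left(-426971\right) = 190645 \left(-426971\right) = -81399886295$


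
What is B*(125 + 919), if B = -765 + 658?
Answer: -111708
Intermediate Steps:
B = -107
B*(125 + 919) = -107*(125 + 919) = -107*1044 = -111708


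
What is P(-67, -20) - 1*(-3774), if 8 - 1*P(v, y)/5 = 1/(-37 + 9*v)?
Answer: 488193/128 ≈ 3814.0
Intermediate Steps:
P(v, y) = 40 - 5/(-37 + 9*v)
P(-67, -20) - 1*(-3774) = 45*(-33 + 8*(-67))/(-37 + 9*(-67)) - 1*(-3774) = 45*(-33 - 536)/(-37 - 603) + 3774 = 45*(-569)/(-640) + 3774 = 45*(-1/640)*(-569) + 3774 = 5121/128 + 3774 = 488193/128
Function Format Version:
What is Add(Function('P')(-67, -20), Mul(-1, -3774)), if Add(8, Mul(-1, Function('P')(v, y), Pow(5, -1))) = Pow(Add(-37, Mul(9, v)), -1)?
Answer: Rational(488193, 128) ≈ 3814.0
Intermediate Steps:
Function('P')(v, y) = Add(40, Mul(-5, Pow(Add(-37, Mul(9, v)), -1)))
Add(Function('P')(-67, -20), Mul(-1, -3774)) = Add(Mul(45, Pow(Add(-37, Mul(9, -67)), -1), Add(-33, Mul(8, -67))), Mul(-1, -3774)) = Add(Mul(45, Pow(Add(-37, -603), -1), Add(-33, -536)), 3774) = Add(Mul(45, Pow(-640, -1), -569), 3774) = Add(Mul(45, Rational(-1, 640), -569), 3774) = Add(Rational(5121, 128), 3774) = Rational(488193, 128)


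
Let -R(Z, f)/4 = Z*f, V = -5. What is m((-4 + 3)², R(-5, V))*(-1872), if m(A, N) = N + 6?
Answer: 175968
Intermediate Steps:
R(Z, f) = -4*Z*f
m(A, N) = 6 + N
m((-4 + 3)², R(-5, V))*(-1872) = (6 - 4*(-5)*(-5))*(-1872) = (6 - 100)*(-1872) = -94*(-1872) = 175968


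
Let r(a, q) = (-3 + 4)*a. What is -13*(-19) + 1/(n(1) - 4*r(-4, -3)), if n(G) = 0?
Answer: 3953/16 ≈ 247.06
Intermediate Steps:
r(a, q) = a (r(a, q) = 1*a = a)
-13*(-19) + 1/(n(1) - 4*r(-4, -3)) = -13*(-19) + 1/(0 - 4*(-4)) = 247 + 1/(0 + 16) = 247 + 1/16 = 3953/16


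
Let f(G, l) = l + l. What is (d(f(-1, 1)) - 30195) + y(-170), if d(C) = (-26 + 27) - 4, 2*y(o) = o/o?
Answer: -60395/2 ≈ -30198.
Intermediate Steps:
y(o) = ½ (y(o) = (o/o)/2 = (½)*1 = ½)
f(G, l) = 2*l
d(C) = -3 (d(C) = 1 - 4 = -3)
(d(f(-1, 1)) - 30195) + y(-170) = (-3 - 30195) + ½ = -30198 + ½ = -60395/2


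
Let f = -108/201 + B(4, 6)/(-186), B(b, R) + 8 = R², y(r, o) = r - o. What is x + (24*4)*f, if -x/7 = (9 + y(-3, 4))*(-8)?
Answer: 95472/2077 ≈ 45.966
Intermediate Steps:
B(b, R) = -8 + R²
f = -4286/6231 (f = -108/201 + (-8 + 6²)/(-186) = -108*1/201 + (-8 + 36)*(-1/186) = -36/67 + 28*(-1/186) = -36/67 - 14/93 = -4286/6231 ≈ -0.68785)
x = 112 (x = -7*(9 + (-3 - 1*4))*(-8) = -7*(9 + (-3 - 4))*(-8) = -7*(9 - 7)*(-8) = -14*(-8) = -7*(-16) = 112)
x + (24*4)*f = 112 + (24*4)*(-4286/6231) = 112 + 96*(-4286/6231) = 112 - 137152/2077 = 95472/2077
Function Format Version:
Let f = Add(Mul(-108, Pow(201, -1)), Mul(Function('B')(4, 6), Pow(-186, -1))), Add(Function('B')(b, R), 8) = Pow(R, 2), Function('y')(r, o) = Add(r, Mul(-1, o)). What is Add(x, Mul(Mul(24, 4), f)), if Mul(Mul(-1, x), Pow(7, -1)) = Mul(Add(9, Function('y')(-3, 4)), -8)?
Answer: Rational(95472, 2077) ≈ 45.966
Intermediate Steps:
Function('B')(b, R) = Add(-8, Pow(R, 2))
f = Rational(-4286, 6231) (f = Add(Mul(-108, Pow(201, -1)), Mul(Add(-8, Pow(6, 2)), Pow(-186, -1))) = Add(Mul(-108, Rational(1, 201)), Mul(Add(-8, 36), Rational(-1, 186))) = Add(Rational(-36, 67), Mul(28, Rational(-1, 186))) = Add(Rational(-36, 67), Rational(-14, 93)) = Rational(-4286, 6231) ≈ -0.68785)
x = 112 (x = Mul(-7, Mul(Add(9, Add(-3, Mul(-1, 4))), -8)) = Mul(-7, Mul(Add(9, Add(-3, -4)), -8)) = Mul(-7, Mul(Add(9, -7), -8)) = Mul(-7, Mul(2, -8)) = Mul(-7, -16) = 112)
Add(x, Mul(Mul(24, 4), f)) = Add(112, Mul(Mul(24, 4), Rational(-4286, 6231))) = Add(112, Mul(96, Rational(-4286, 6231))) = Add(112, Rational(-137152, 2077)) = Rational(95472, 2077)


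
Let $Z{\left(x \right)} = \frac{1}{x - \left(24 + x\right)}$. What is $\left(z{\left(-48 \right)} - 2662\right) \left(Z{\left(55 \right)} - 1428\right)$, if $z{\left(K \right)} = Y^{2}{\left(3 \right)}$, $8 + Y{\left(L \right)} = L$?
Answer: $\frac{30125967}{8} \approx 3.7657 \cdot 10^{6}$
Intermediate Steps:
$Y{\left(L \right)} = -8 + L$
$Z{\left(x \right)} = - \frac{1}{24}$ ($Z{\left(x \right)} = \frac{1}{-24} = - \frac{1}{24}$)
$z{\left(K \right)} = 25$ ($z{\left(K \right)} = \left(-8 + 3\right)^{2} = \left(-5\right)^{2} = 25$)
$\left(z{\left(-48 \right)} - 2662\right) \left(Z{\left(55 \right)} - 1428\right) = \left(25 - 2662\right) \left(- \frac{1}{24} - 1428\right) = \left(-2637\right) \left(- \frac{34273}{24}\right) = \frac{30125967}{8}$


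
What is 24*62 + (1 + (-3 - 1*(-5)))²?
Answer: 1497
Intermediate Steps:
24*62 + (1 + (-3 - 1*(-5)))² = 1488 + (1 + (-3 + 5))² = 1488 + (1 + 2)² = 1488 + 3² = 1488 + 9 = 1497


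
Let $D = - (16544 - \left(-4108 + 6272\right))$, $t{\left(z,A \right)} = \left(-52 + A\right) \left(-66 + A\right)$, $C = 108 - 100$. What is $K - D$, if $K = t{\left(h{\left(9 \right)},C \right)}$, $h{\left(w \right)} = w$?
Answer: $16932$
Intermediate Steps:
$C = 8$
$t{\left(z,A \right)} = \left(-66 + A\right) \left(-52 + A\right)$
$K = 2552$ ($K = 3432 + 8^{2} - 944 = 3432 + 64 - 944 = 2552$)
$D = -14380$ ($D = - (16544 - 2164) = \left(-1\right) 14380 = -14380$)
$K - D = 2552 - -14380 = 2552 + 14380 = 16932$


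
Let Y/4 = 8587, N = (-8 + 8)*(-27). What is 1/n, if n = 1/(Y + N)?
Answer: 34348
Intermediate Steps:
N = 0 (N = 0*(-27) = 0)
Y = 34348 (Y = 4*8587 = 34348)
n = 1/34348 (n = 1/(34348 + 0) = 1/34348 ≈ 2.9114e-5)
1/n = 1/(1/34348) = 34348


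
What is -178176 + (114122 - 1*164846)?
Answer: -228900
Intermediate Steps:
-178176 + (114122 - 1*164846) = -178176 + (114122 - 164846) = -178176 - 50724 = -228900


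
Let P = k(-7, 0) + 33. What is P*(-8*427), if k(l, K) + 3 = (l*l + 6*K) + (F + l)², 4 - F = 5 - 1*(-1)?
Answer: -546560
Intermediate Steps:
F = -2 (F = 4 - (5 - 1*(-1)) = 4 - (5 + 1) = 4 - 1*6 = 4 - 6 = -2)
k(l, K) = -3 + l² + (-2 + l)² + 6*K (k(l, K) = -3 + ((l*l + 6*K) + (-2 + l)²) = -3 + ((l² + 6*K) + (-2 + l)²) = -3 + (l² + (-2 + l)² + 6*K) = -3 + l² + (-2 + l)² + 6*K)
P = 160 (P = (-3 + (-7)² + (-2 - 7)² + 6*0) + 33 = (-3 + 49 + (-9)² + 0) + 33 = (-3 + 49 + 81 + 0) + 33 = 127 + 33 = 160)
P*(-8*427) = 160*(-8*427) = 160*(-3416) = -546560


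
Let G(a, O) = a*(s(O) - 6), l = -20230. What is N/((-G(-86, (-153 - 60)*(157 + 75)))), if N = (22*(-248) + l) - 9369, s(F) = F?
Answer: 11685/1416764 ≈ 0.0082477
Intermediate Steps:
G(a, O) = a*(-6 + O) (G(a, O) = a*(O - 6) = a*(-6 + O))
N = -35055 (N = (22*(-248) - 20230) - 9369 = (-5456 - 20230) - 9369 = -25686 - 9369 = -35055)
N/((-G(-86, (-153 - 60)*(157 + 75)))) = -35055*1/(86*(-6 + (-153 - 60)*(157 + 75))) = -35055*1/(86*(-6 - 213*232)) = -35055*1/(86*(-6 - 49416)) = -35055/((-(-86)*(-49422))) = -35055/((-1*4250292)) = -35055/(-4250292) = -35055*(-1/4250292) = 11685/1416764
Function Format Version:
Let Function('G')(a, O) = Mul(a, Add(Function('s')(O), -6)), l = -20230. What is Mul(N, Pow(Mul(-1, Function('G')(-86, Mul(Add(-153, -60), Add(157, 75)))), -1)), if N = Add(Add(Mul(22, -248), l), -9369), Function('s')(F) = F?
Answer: Rational(11685, 1416764) ≈ 0.0082477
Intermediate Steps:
Function('G')(a, O) = Mul(a, Add(-6, O)) (Function('G')(a, O) = Mul(a, Add(O, -6)) = Mul(a, Add(-6, O)))
N = -35055 (N = Add(Add(Mul(22, -248), -20230), -9369) = Add(Add(-5456, -20230), -9369) = Add(-25686, -9369) = -35055)
Mul(N, Pow(Mul(-1, Function('G')(-86, Mul(Add(-153, -60), Add(157, 75)))), -1)) = Mul(-35055, Pow(Mul(-1, Mul(-86, Add(-6, Mul(Add(-153, -60), Add(157, 75))))), -1)) = Mul(-35055, Pow(Mul(-1, Mul(-86, Add(-6, Mul(-213, 232)))), -1)) = Mul(-35055, Pow(Mul(-1, Mul(-86, Add(-6, -49416))), -1)) = Mul(-35055, Pow(Mul(-1, Mul(-86, -49422)), -1)) = Mul(-35055, Pow(Mul(-1, 4250292), -1)) = Mul(-35055, Pow(-4250292, -1)) = Mul(-35055, Rational(-1, 4250292)) = Rational(11685, 1416764)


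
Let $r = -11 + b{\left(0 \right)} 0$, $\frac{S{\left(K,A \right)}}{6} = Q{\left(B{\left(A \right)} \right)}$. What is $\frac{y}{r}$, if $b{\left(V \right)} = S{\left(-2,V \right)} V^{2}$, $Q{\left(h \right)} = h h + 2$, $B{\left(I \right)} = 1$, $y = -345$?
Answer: $\frac{345}{11} \approx 31.364$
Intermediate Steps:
$Q{\left(h \right)} = 2 + h^{2}$ ($Q{\left(h \right)} = h^{2} + 2 = 2 + h^{2}$)
$S{\left(K,A \right)} = 18$ ($S{\left(K,A \right)} = 6 \left(2 + 1^{2}\right) = 6 \left(2 + 1\right) = 6 \cdot 3 = 18$)
$b{\left(V \right)} = 18 V^{2}$
$r = -11$ ($r = -11 + 18 \cdot 0^{2} \cdot 0 = -11 + 18 \cdot 0 \cdot 0 = -11 + 0 \cdot 0 = -11 + 0 = -11$)
$\frac{y}{r} = - \frac{345}{-11} = \left(-345\right) \left(- \frac{1}{11}\right) = \frac{345}{11}$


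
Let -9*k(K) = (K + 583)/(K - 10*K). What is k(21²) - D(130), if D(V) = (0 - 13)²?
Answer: -6035825/35721 ≈ -168.97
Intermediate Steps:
k(K) = (583 + K)/(81*K) (k(K) = -(K + 583)/(9*(K - 10*K)) = -(583 + K)/(9*((-9*K))) = -(583 + K)*(-1/(9*K))/9 = -(-1)*(583 + K)/(81*K) = (583 + K)/(81*K))
D(V) = 169 (D(V) = (-13)² = 169)
k(21²) - D(130) = (583 + 21²)/(81*(21²)) - 1*169 = (1/81)*(583 + 441)/441 - 169 = (1/81)*(1/441)*1024 - 169 = 1024/35721 - 169 = -6035825/35721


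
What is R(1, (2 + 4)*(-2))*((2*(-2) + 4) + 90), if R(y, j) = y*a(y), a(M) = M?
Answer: 90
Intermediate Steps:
R(y, j) = y**2 (R(y, j) = y*y = y**2)
R(1, (2 + 4)*(-2))*((2*(-2) + 4) + 90) = 1**2*((2*(-2) + 4) + 90) = 1*((-4 + 4) + 90) = 1*(0 + 90) = 1*90 = 90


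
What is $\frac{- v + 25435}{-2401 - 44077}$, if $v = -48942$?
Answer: $- \frac{74377}{46478} \approx -1.6003$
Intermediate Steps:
$\frac{- v + 25435}{-2401 - 44077} = \frac{\left(-1\right) \left(-48942\right) + 25435}{-2401 - 44077} = \frac{48942 + 25435}{-46478} = 74377 \left(- \frac{1}{46478}\right) = - \frac{74377}{46478}$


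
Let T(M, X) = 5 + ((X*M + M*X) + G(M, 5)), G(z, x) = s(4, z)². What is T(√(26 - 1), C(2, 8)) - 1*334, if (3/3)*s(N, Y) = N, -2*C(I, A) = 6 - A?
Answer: -303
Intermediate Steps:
C(I, A) = -3 + A/2 (C(I, A) = -(6 - A)/2 = -3 + A/2)
s(N, Y) = N
G(z, x) = 16 (G(z, x) = 4² = 16)
T(M, X) = 21 + 2*M*X (T(M, X) = 5 + ((X*M + M*X) + 16) = 5 + ((M*X + M*X) + 16) = 5 + (2*M*X + 16) = 5 + (16 + 2*M*X) = 21 + 2*M*X)
T(√(26 - 1), C(2, 8)) - 1*334 = (21 + 2*√(26 - 1)*(-3 + (½)*8)) - 1*334 = (21 + 2*√25*(-3 + 4)) - 334 = (21 + 2*5*1) - 334 = (21 + 10) - 334 = 31 - 334 = -303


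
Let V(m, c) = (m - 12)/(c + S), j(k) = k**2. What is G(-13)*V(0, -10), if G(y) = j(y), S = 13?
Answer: -676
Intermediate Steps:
V(m, c) = (-12 + m)/(13 + c) (V(m, c) = (m - 12)/(c + 13) = (-12 + m)/(13 + c))
G(y) = y**2
G(-13)*V(0, -10) = (-13)**2*((-12 + 0)/(13 - 10)) = 169*(-12/3) = 169*((1/3)*(-12)) = 169*(-4) = -676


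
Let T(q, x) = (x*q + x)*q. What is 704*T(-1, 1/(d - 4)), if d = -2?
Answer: 0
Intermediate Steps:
T(q, x) = q*(x + q*x) (T(q, x) = (q*x + x)*q = (x + q*x)*q = q*(x + q*x))
704*T(-1, 1/(d - 4)) = 704*(-(1 - 1)/(-2 - 4)) = 704*(-1*0/(-6)) = 704*(-1*(-⅙)*0) = 704*0 = 0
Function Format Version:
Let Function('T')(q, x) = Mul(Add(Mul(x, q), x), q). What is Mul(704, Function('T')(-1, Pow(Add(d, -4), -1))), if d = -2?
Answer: 0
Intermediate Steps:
Function('T')(q, x) = Mul(q, Add(x, Mul(q, x))) (Function('T')(q, x) = Mul(Add(Mul(q, x), x), q) = Mul(Add(x, Mul(q, x)), q) = Mul(q, Add(x, Mul(q, x))))
Mul(704, Function('T')(-1, Pow(Add(d, -4), -1))) = Mul(704, Mul(-1, Pow(Add(-2, -4), -1), Add(1, -1))) = Mul(704, Mul(-1, Pow(-6, -1), 0)) = Mul(704, Mul(-1, Rational(-1, 6), 0)) = Mul(704, 0) = 0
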